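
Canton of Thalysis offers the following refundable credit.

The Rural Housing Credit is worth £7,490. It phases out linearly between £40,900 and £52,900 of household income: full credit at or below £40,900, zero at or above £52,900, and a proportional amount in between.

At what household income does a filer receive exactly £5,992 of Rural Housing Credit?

£5,992 is 5,992/7,490 of the full £7,490, so 1,498/7,490 of the £12,000 range has been used: income = £40,900 + £12,000 × 1,498/7,490 = £43,300.

£43,300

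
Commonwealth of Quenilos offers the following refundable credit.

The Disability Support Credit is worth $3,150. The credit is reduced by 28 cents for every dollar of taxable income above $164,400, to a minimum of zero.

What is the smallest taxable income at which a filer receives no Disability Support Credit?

The credit falls by 28% of each dollar above $164,400, so it reaches zero when the excess is $3,150 / 28% = $11,250: income = $164,400 + $11,250 = $175,650.

$175,650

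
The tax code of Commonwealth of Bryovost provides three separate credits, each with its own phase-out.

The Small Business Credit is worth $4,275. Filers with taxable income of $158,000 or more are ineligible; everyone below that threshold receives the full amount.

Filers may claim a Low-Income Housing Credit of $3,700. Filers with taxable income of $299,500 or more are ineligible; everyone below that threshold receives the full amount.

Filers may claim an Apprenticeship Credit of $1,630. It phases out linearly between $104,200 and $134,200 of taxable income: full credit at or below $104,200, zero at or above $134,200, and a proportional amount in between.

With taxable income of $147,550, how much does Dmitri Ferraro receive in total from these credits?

Small Business Credit: $147,550 is below the $158,000 cutoff, so the full $4,275 applies.
Low-Income Housing Credit: $147,550 is below the $299,500 cutoff, so the full $3,700 applies.
Apprenticeship Credit: $147,550 is at or above $134,200, so the credit is $0.
Total: $4,275 + $3,700 + $0 = $7,975.

$7,975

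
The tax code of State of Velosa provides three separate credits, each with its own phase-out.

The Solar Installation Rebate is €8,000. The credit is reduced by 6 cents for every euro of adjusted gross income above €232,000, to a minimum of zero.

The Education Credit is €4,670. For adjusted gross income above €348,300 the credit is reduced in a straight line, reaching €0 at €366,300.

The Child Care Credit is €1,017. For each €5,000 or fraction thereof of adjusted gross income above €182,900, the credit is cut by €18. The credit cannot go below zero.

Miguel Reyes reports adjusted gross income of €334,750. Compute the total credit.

€6,964

Solar Installation Rebate: 6% of the €102,750 excess over €232,000 is €6,165; credit = €8,000 − €6,165 = €1,835.
Education Credit: €334,750 is at or below the €348,300 threshold, so the full €4,670 applies.
Child Care Credit: income exceeds €182,900 by €151,850, which is 31 full-or-partial €5,000 increments; reduction = 31 × €18 = €558, leaving €459.
Total: €1,835 + €4,670 + €459 = €6,964.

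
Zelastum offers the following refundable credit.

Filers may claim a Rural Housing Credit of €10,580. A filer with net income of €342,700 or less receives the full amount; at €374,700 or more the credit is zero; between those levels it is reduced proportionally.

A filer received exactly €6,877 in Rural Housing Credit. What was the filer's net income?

€353,900

€6,877 is 6,877/10,580 of the full €10,580, so 3,703/10,580 of the €32,000 range has been used: income = €342,700 + €32,000 × 3,703/10,580 = €353,900.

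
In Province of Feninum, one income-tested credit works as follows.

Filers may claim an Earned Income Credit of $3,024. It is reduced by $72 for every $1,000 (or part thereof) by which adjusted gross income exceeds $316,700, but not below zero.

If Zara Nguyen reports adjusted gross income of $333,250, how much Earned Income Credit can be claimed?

Earned Income Credit: income exceeds $316,700 by $16,550, which is 17 full-or-partial $1,000 increments; reduction = 17 × $72 = $1,224, leaving $1,800.

$1,800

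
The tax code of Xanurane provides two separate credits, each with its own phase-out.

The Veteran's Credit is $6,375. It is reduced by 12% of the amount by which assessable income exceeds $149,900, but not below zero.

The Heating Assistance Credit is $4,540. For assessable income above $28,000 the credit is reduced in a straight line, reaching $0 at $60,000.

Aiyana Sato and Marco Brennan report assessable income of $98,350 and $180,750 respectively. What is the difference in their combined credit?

$3,702

Aiyana ($98,350): Veteran's Credit: $98,350 is at or below the $149,900 threshold, so the full $6,375 applies. Heating Assistance Credit: $98,350 is at or above $60,000, so the credit is $0. total $6,375 + $0 = $6,375
Marco ($180,750): Veteran's Credit: 12% of the $30,850 excess over $149,900 is $3,702; credit = $6,375 − $3,702 = $2,673. Heating Assistance Credit: $180,750 is at or above $60,000, so the credit is $0. total $2,673 + $0 = $2,673
Difference: |$6,375 − $2,673| = $3,702.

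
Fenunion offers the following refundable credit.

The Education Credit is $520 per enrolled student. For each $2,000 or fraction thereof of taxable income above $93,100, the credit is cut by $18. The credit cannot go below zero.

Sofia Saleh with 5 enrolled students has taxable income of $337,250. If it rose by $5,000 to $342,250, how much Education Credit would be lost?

$36

At $337,250 — base = 5 × $520 = $2,600. income exceeds $93,100 by $244,150, which is 123 full-or-partial $2,000 increments; reduction = 123 × $18 = $2,214, leaving $386.
At $342,250 — base = 5 × $520 = $2,600. income exceeds $93,100 by $249,150, which is 125 full-or-partial $2,000 increments; reduction = 125 × $18 = $2,250, leaving $350.
Lost: $386 − $350 = $36.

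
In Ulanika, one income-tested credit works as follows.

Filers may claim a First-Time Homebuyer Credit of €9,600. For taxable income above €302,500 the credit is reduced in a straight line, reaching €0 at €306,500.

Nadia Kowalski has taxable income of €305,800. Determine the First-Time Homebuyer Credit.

First-Time Homebuyer Credit: €305,800 is €3,300 into a €4,000 phase-out range, leaving 700/4,000 of the credit: €9,600 × 700/4,000 = €1,680.

€1,680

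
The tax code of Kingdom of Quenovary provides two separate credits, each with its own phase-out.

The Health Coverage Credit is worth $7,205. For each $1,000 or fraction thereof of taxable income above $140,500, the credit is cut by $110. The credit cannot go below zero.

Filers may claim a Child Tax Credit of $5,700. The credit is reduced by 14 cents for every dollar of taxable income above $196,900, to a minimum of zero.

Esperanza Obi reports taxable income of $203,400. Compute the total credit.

$5,065

Health Coverage Credit: income exceeds $140,500 by $62,900, which is 63 full-or-partial $1,000 increments; reduction = 63 × $110 = $6,930, leaving $275.
Child Tax Credit: 14% of the $6,500 excess over $196,900 is $910; credit = $5,700 − $910 = $4,790.
Total: $275 + $4,790 = $5,065.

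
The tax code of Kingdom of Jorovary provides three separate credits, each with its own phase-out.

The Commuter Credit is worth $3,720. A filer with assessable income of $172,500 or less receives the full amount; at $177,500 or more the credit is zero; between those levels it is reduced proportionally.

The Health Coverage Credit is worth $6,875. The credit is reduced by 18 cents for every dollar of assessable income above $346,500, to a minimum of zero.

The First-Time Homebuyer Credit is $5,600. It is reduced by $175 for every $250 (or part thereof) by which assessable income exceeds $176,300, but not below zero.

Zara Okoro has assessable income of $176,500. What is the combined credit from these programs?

Commuter Credit: $176,500 is $4,000 into a $5,000 phase-out range, leaving 1,000/5,000 of the credit: $3,720 × 1,000/5,000 = $744.
Health Coverage Credit: $176,500 is at or below the $346,500 threshold, so the full $6,875 applies.
First-Time Homebuyer Credit: income exceeds $176,300 by $200, which is 1 full-or-partial $250 increment; reduction = 1 × $175 = $175, leaving $5,425.
Total: $744 + $6,875 + $5,425 = $13,044.

$13,044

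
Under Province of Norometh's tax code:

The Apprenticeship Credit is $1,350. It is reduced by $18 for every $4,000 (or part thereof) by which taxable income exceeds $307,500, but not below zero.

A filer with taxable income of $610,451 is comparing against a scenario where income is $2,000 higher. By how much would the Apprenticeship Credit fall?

$0

At $610,451 — income exceeds $307,500 by $302,951 → 76 increments × $18 = $1,368 ≥ base, so the credit is $0.
At $612,451 — income exceeds $307,500 by $304,951 → 77 increments × $18 = $1,386 ≥ base, so the credit is $0.
Lost: $0 − $0 = $0.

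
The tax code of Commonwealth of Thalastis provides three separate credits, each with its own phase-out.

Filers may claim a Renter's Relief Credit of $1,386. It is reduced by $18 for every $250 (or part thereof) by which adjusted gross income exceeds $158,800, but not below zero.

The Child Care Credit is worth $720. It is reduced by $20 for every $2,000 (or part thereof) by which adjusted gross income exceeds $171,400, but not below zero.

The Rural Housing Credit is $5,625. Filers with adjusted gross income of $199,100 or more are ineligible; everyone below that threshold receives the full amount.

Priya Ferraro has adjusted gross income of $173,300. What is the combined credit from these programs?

Renter's Relief Credit: income exceeds $158,800 by $14,500, which is 58 full-or-partial $250 increments; reduction = 58 × $18 = $1,044, leaving $342.
Child Care Credit: income exceeds $171,400 by $1,900, which is 1 full-or-partial $2,000 increment; reduction = 1 × $20 = $20, leaving $700.
Rural Housing Credit: $173,300 is below the $199,100 cutoff, so the full $5,625 applies.
Total: $342 + $700 + $5,625 = $6,667.

$6,667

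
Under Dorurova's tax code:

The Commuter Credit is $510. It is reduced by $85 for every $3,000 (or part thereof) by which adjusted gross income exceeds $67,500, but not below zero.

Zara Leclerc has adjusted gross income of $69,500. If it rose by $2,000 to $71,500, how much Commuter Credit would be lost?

At $69,500 — income exceeds $67,500 by $2,000, which is 1 full-or-partial $3,000 increment; reduction = 1 × $85 = $85, leaving $425.
At $71,500 — income exceeds $67,500 by $4,000, which is 2 full-or-partial $3,000 increments; reduction = 2 × $85 = $170, leaving $340.
Lost: $425 − $340 = $85.

$85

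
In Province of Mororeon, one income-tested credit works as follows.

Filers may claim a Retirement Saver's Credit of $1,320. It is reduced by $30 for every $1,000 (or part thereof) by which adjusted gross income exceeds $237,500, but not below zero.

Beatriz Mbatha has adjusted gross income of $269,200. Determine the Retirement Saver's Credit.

Retirement Saver's Credit: income exceeds $237,500 by $31,700, which is 32 full-or-partial $1,000 increments; reduction = 32 × $30 = $960, leaving $360.

$360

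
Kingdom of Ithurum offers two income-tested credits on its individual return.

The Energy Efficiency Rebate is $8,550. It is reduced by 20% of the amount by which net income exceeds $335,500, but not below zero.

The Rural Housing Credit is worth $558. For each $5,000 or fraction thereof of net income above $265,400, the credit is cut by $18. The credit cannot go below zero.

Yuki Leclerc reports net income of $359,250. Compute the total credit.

$4,016

Energy Efficiency Rebate: 20% of the $23,750 excess over $335,500 is $4,750; credit = $8,550 − $4,750 = $3,800.
Rural Housing Credit: income exceeds $265,400 by $93,850, which is 19 full-or-partial $5,000 increments; reduction = 19 × $18 = $342, leaving $216.
Total: $3,800 + $216 = $4,016.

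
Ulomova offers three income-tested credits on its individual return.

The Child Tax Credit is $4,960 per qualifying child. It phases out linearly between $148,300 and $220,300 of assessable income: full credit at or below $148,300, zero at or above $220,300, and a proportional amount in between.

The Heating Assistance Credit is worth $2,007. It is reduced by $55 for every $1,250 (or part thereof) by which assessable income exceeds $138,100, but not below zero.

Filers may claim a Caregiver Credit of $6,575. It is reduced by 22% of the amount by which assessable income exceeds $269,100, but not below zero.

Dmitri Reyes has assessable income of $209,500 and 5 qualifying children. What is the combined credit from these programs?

Child Tax Credit: base = 5 × $4,960 = $24,800. $209,500 is $61,200 into a $72,000 phase-out range, leaving 10,800/72,000 of the credit: $24,800 × 10,800/72,000 = $3,720.
Heating Assistance Credit: income exceeds $138,100 by $71,400 → 58 increments × $55 = $3,190 ≥ base, so the credit is $0.
Caregiver Credit: $209,500 is at or below the $269,100 threshold, so the full $6,575 applies.
Total: $3,720 + $0 + $6,575 = $10,295.

$10,295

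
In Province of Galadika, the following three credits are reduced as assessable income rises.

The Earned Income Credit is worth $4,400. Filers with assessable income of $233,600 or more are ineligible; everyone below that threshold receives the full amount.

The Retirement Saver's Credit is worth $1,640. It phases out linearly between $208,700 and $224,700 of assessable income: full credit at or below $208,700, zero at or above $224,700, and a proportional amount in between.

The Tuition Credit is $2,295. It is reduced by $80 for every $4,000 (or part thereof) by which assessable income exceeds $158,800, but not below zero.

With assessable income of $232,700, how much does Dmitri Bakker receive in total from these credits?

$5,175

Earned Income Credit: $232,700 is below the $233,600 cutoff, so the full $4,400 applies.
Retirement Saver's Credit: $232,700 is at or above $224,700, so the credit is $0.
Tuition Credit: income exceeds $158,800 by $73,900, which is 19 full-or-partial $4,000 increments; reduction = 19 × $80 = $1,520, leaving $775.
Total: $4,400 + $0 + $775 = $5,175.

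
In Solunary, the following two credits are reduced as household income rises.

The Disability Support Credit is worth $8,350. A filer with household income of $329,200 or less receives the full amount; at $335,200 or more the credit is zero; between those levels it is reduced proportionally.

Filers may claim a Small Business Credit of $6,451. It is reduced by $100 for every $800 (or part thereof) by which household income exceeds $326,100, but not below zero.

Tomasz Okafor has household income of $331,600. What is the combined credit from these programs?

Disability Support Credit: $331,600 is $2,400 into a $6,000 phase-out range, leaving 3,600/6,000 of the credit: $8,350 × 3,600/6,000 = $5,010.
Small Business Credit: income exceeds $326,100 by $5,500, which is 7 full-or-partial $800 increments; reduction = 7 × $100 = $700, leaving $5,751.
Total: $5,010 + $5,751 = $10,761.

$10,761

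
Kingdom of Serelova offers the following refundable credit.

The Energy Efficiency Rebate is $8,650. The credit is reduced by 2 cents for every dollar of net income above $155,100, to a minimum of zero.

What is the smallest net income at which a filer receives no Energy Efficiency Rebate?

$587,600

The credit falls by 2% of each dollar above $155,100, so it reaches zero when the excess is $8,650 / 2% = $432,500: income = $155,100 + $432,500 = $587,600.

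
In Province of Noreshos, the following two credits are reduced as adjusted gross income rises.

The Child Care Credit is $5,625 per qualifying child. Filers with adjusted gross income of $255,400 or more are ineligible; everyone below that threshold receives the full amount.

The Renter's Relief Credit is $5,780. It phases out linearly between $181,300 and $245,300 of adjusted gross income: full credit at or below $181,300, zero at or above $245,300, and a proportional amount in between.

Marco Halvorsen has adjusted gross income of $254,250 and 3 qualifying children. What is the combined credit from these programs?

$16,875

Child Care Credit: base = 3 × $5,625 = $16,875. $254,250 is below the $255,400 cutoff, so the full $16,875 applies.
Renter's Relief Credit: $254,250 is at or above $245,300, so the credit is $0.
Total: $16,875 + $0 = $16,875.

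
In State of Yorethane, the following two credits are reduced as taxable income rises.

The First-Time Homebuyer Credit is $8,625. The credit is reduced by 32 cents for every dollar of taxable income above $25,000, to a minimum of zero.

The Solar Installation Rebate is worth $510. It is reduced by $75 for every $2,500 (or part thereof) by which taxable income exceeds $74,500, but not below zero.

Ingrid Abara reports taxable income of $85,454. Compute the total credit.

$135

First-Time Homebuyer Credit: 32% of the $60,454 excess over $25,000 is $19,345.28 ≥ base, so the credit is $0.
Solar Installation Rebate: income exceeds $74,500 by $10,954, which is 5 full-or-partial $2,500 increments; reduction = 5 × $75 = $375, leaving $135.
Total: $0 + $135 = $135.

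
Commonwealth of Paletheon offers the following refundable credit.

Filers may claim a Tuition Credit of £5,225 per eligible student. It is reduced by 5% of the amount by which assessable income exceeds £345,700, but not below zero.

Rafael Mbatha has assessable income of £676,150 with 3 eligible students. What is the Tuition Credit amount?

Tuition Credit: base = 3 × £5,225 = £15,675. 5% of the £330,450 excess over £345,700 is £16,522.50 ≥ base, so the credit is £0.

£0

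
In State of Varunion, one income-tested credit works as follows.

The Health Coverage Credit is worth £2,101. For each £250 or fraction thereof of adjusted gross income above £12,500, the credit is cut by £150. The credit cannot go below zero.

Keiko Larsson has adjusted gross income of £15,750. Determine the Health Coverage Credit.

£151

Health Coverage Credit: income exceeds £12,500 by £3,250, which is 13 full-or-partial £250 increments; reduction = 13 × £150 = £1,950, leaving £151.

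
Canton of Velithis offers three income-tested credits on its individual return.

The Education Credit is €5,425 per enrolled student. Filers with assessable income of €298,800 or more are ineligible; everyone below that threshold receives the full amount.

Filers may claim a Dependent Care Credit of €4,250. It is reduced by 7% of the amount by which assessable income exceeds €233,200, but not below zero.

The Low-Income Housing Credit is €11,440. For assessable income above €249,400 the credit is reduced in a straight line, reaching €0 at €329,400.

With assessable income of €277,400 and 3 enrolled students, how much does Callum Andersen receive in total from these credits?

€24,867

Education Credit: base = 3 × €5,425 = €16,275. €277,400 is below the €298,800 cutoff, so the full €16,275 applies.
Dependent Care Credit: 7% of the €44,200 excess over €233,200 is €3,094; credit = €4,250 − €3,094 = €1,156.
Low-Income Housing Credit: €277,400 is €28,000 into a €80,000 phase-out range, leaving 52,000/80,000 of the credit: €11,440 × 52,000/80,000 = €7,436.
Total: €16,275 + €1,156 + €7,436 = €24,867.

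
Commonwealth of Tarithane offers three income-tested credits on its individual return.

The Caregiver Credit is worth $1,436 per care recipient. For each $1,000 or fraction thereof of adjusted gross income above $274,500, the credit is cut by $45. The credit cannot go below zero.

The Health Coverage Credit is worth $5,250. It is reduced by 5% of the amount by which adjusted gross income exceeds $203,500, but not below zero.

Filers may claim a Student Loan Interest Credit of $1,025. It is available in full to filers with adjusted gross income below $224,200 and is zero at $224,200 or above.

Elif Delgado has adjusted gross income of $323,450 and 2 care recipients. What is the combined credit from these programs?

$667

Caregiver Credit: base = 2 × $1,436 = $2,872. income exceeds $274,500 by $48,950, which is 49 full-or-partial $1,000 increments; reduction = 49 × $45 = $2,205, leaving $667.
Health Coverage Credit: 5% of the $119,950 excess over $203,500 is $5,997.50 ≥ base, so the credit is $0.
Student Loan Interest Credit: $323,450 meets or exceeds the $224,200 cutoff, so the credit is $0.
Total: $667 + $0 + $0 = $667.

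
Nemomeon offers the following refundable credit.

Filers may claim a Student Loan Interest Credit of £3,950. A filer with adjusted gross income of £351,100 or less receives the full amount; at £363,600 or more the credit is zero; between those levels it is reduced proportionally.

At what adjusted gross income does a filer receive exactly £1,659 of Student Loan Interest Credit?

£1,659 is 1,659/3,950 of the full £3,950, so 2,291/3,950 of the £12,500 range has been used: income = £351,100 + £12,500 × 2,291/3,950 = £358,350.

£358,350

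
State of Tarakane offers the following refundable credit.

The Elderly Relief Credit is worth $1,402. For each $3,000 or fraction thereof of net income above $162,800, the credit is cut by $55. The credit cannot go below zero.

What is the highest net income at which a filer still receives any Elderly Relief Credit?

After 25 increments the reduction is 25 × $55 = $1,375, leaving $27; one more increment wipes it out. Increment 25 ends at excess 25 × $3,000 = $75,000, so the highest qualifying income is $162,800 + $75,000 = $237,800.

$237,800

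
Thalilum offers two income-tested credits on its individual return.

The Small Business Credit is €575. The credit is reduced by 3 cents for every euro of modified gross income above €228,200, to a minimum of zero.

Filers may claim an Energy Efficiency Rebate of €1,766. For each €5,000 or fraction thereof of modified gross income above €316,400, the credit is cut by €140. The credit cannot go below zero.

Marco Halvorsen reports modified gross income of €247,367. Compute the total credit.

€1,766

Small Business Credit: 3% of the €19,167 excess over €228,200 is €575.01 ≥ base, so the credit is €0.
Energy Efficiency Rebate: €247,367 is at or below the €316,400 threshold, so the full €1,766 applies.
Total: €0 + €1,766 = €1,766.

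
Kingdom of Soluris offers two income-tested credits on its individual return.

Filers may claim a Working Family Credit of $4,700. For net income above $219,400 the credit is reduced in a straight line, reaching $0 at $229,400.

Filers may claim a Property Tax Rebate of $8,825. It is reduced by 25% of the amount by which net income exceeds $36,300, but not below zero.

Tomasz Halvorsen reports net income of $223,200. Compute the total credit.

Working Family Credit: $223,200 is $3,800 into a $10,000 phase-out range, leaving 6,200/10,000 of the credit: $4,700 × 6,200/10,000 = $2,914.
Property Tax Rebate: 25% of the $186,900 excess over $36,300 is $46,725 ≥ base, so the credit is $0.
Total: $2,914 + $0 = $2,914.

$2,914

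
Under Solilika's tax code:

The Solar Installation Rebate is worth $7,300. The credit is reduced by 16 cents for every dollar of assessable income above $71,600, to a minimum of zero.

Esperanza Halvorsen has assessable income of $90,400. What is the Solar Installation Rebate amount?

$4,292

Solar Installation Rebate: 16% of the $18,800 excess over $71,600 is $3,008; credit = $7,300 − $3,008 = $4,292.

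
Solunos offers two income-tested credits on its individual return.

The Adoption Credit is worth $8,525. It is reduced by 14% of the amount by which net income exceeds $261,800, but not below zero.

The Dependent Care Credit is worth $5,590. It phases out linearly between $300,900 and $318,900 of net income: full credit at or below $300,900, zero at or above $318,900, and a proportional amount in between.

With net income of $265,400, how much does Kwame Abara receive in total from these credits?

$13,611

Adoption Credit: 14% of the $3,600 excess over $261,800 is $504; credit = $8,525 − $504 = $8,021.
Dependent Care Credit: $265,400 is at or below the $300,900 threshold, so the full $5,590 applies.
Total: $8,021 + $5,590 = $13,611.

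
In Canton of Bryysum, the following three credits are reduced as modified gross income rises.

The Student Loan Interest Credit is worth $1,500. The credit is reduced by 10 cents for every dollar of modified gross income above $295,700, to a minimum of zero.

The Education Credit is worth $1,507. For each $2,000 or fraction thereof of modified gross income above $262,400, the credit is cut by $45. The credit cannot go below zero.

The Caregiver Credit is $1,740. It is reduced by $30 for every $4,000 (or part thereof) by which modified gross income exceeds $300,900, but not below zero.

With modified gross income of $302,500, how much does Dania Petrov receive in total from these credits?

$3,092

Student Loan Interest Credit: 10% of the $6,800 excess over $295,700 is $680; credit = $1,500 − $680 = $820.
Education Credit: income exceeds $262,400 by $40,100, which is 21 full-or-partial $2,000 increments; reduction = 21 × $45 = $945, leaving $562.
Caregiver Credit: income exceeds $300,900 by $1,600, which is 1 full-or-partial $4,000 increment; reduction = 1 × $30 = $30, leaving $1,710.
Total: $820 + $562 + $1,710 = $3,092.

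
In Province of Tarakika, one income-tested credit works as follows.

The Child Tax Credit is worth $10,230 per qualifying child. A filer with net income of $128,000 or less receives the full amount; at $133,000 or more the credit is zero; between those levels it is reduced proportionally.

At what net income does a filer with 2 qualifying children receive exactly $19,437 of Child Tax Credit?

$128,250

Full credit = 2 × $10,230 = $20,460.
$19,437 is 19,437/20,460 of the full $20,460, so 1,023/20,460 of the $5,000 range has been used: income = $128,000 + $5,000 × 1,023/20,460 = $128,250.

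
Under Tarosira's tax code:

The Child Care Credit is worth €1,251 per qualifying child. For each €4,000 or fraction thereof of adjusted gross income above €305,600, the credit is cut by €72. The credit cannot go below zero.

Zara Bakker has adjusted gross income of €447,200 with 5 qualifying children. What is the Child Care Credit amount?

€3,663

Child Care Credit: base = 5 × €1,251 = €6,255. income exceeds €305,600 by €141,600, which is 36 full-or-partial €4,000 increments; reduction = 36 × €72 = €2,592, leaving €3,663.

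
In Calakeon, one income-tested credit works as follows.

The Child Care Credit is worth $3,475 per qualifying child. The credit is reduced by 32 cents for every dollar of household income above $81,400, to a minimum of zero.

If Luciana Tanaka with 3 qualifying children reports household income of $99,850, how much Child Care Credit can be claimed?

$4,521

Child Care Credit: base = 3 × $3,475 = $10,425. 32% of the $18,450 excess over $81,400 is $5,904; credit = $10,425 − $5,904 = $4,521.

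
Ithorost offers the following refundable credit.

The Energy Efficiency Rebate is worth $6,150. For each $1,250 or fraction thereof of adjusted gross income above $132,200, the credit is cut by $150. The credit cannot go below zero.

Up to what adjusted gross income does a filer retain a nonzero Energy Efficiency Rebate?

After 40 increments the reduction is 40 × $150 = $6,000, leaving $150; one more increment wipes it out. Increment 40 ends at excess 40 × $1,250 = $50,000, so the highest qualifying income is $132,200 + $50,000 = $182,200.

$182,200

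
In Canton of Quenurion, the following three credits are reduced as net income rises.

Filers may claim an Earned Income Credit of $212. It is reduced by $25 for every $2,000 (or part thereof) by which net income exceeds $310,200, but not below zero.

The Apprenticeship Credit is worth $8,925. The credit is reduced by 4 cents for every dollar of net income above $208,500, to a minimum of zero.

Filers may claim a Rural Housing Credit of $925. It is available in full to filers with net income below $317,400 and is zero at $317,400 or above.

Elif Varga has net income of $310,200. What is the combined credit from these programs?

$5,994

Earned Income Credit: $310,200 is at or below the $310,200 threshold, so the full $212 applies.
Apprenticeship Credit: 4% of the $101,700 excess over $208,500 is $4,068; credit = $8,925 − $4,068 = $4,857.
Rural Housing Credit: $310,200 is below the $317,400 cutoff, so the full $925 applies.
Total: $212 + $4,857 + $925 = $5,994.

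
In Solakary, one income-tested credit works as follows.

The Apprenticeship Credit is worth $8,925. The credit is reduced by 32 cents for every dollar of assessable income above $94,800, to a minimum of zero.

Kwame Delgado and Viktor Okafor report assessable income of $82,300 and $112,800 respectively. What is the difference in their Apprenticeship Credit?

Kwame ($82,300): Apprenticeship Credit: $82,300 is at or below the $94,800 threshold, so the full $8,925 applies.
Viktor ($112,800): Apprenticeship Credit: 32% of the $18,000 excess over $94,800 is $5,760; credit = $8,925 − $5,760 = $3,165.
Difference: |$8,925 − $3,165| = $5,760.

$5,760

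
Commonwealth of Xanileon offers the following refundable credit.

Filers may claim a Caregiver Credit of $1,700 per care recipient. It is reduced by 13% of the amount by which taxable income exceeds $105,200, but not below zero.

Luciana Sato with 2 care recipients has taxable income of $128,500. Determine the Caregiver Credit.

Caregiver Credit: base = 2 × $1,700 = $3,400. 13% of the $23,300 excess over $105,200 is $3,029; credit = $3,400 − $3,029 = $371.

$371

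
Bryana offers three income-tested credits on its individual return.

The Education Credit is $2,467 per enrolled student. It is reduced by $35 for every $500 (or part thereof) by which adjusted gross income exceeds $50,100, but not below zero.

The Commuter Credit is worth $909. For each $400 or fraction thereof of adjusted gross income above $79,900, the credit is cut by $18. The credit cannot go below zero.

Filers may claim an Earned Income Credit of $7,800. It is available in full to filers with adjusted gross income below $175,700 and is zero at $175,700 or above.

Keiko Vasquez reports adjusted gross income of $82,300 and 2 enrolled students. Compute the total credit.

Education Credit: base = 2 × $2,467 = $4,934. income exceeds $50,100 by $32,200, which is 65 full-or-partial $500 increments; reduction = 65 × $35 = $2,275, leaving $2,659.
Commuter Credit: income exceeds $79,900 by $2,400, which is 6 full-or-partial $400 increments; reduction = 6 × $18 = $108, leaving $801.
Earned Income Credit: $82,300 is below the $175,700 cutoff, so the full $7,800 applies.
Total: $2,659 + $801 + $7,800 = $11,260.

$11,260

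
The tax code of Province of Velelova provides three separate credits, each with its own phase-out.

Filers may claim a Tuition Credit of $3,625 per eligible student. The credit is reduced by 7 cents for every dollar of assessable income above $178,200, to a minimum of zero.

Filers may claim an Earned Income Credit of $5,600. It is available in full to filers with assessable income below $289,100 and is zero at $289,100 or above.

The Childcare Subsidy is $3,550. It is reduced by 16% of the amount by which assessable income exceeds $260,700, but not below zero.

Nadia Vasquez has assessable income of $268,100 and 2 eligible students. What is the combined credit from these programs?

Tuition Credit: base = 2 × $3,625 = $7,250. 7% of the $89,900 excess over $178,200 is $6,293; credit = $7,250 − $6,293 = $957.
Earned Income Credit: $268,100 is below the $289,100 cutoff, so the full $5,600 applies.
Childcare Subsidy: 16% of the $7,400 excess over $260,700 is $1,184; credit = $3,550 − $1,184 = $2,366.
Total: $957 + $5,600 + $2,366 = $8,923.

$8,923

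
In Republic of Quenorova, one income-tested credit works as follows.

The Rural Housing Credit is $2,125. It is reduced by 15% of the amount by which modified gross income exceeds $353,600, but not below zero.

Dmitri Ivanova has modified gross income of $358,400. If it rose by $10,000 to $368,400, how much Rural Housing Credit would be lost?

$1,405

At $358,400 — 15% of the $4,800 excess over $353,600 is $720; credit = $2,125 − $720 = $1,405.
At $368,400 — 15% of the $14,800 excess over $353,600 is $2,220 ≥ base, so the credit is $0.
Lost: $1,405 − $0 = $1,405.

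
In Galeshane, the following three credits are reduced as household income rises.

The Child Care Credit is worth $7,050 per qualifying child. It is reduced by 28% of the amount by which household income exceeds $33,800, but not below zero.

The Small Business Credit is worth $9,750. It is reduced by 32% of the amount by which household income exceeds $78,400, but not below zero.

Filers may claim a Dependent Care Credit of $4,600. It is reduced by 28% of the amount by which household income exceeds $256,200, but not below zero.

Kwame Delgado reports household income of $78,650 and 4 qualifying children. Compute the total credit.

$29,912

Child Care Credit: base = 4 × $7,050 = $28,200. 28% of the $44,850 excess over $33,800 is $12,558; credit = $28,200 − $12,558 = $15,642.
Small Business Credit: 32% of the $250 excess over $78,400 is $80; credit = $9,750 − $80 = $9,670.
Dependent Care Credit: $78,650 is at or below the $256,200 threshold, so the full $4,600 applies.
Total: $15,642 + $9,670 + $4,600 = $29,912.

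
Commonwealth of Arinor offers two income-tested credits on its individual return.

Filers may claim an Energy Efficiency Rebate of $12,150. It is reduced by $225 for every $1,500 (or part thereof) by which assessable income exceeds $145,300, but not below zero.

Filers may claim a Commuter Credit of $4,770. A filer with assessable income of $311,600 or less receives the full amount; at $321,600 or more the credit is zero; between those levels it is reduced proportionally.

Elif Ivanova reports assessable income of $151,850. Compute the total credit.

Energy Efficiency Rebate: income exceeds $145,300 by $6,550, which is 5 full-or-partial $1,500 increments; reduction = 5 × $225 = $1,125, leaving $11,025.
Commuter Credit: $151,850 is at or below the $311,600 threshold, so the full $4,770 applies.
Total: $11,025 + $4,770 = $15,795.

$15,795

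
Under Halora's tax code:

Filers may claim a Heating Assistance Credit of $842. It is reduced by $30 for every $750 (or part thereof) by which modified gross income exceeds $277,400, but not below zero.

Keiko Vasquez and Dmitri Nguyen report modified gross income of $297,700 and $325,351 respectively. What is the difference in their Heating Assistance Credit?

Keiko ($297,700): Heating Assistance Credit: income exceeds $277,400 by $20,300, which is 28 full-or-partial $750 increments; reduction = 28 × $30 = $840, leaving $2.
Dmitri ($325,351): Heating Assistance Credit: income exceeds $277,400 by $47,951 → 64 increments × $30 = $1,920 ≥ base, so the credit is $0.
Difference: |$2 − $0| = $2.

$2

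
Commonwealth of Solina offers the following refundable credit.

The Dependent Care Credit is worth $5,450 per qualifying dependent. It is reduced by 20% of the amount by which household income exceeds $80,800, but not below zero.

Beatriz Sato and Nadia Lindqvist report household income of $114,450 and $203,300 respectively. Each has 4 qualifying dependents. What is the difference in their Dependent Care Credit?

$15,070

Beatriz ($114,450): Dependent Care Credit: base = 4 × $5,450 = $21,800. 20% of the $33,650 excess over $80,800 is $6,730; credit = $21,800 − $6,730 = $15,070.
Nadia ($203,300): Dependent Care Credit: base = 4 × $5,450 = $21,800. 20% of the $122,500 excess over $80,800 is $24,500 ≥ base, so the credit is $0.
Difference: |$15,070 − $0| = $15,070.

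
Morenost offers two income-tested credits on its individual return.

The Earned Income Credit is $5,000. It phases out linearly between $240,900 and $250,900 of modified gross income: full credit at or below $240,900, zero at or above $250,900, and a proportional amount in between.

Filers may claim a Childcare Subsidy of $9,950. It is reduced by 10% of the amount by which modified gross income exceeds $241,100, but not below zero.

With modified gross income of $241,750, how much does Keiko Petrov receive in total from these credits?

Earned Income Credit: $241,750 is $850 into a $10,000 phase-out range, leaving 9,150/10,000 of the credit: $5,000 × 9,150/10,000 = $4,575.
Childcare Subsidy: 10% of the $650 excess over $241,100 is $65; credit = $9,950 − $65 = $9,885.
Total: $4,575 + $9,885 = $14,460.

$14,460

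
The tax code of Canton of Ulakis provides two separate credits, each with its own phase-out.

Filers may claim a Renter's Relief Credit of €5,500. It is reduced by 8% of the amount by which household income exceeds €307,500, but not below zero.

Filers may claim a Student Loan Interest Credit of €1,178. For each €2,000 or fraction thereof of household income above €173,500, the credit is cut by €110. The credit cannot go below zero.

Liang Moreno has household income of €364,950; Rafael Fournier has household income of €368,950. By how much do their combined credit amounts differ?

Liang (€364,950): Renter's Relief Credit: 8% of the €57,450 excess over €307,500 is €4,596; credit = €5,500 − €4,596 = €904. Student Loan Interest Credit: income exceeds €173,500 by €191,450 → 96 increments × €110 = €10,560 ≥ base, so the credit is €0. total €904 + €0 = €904
Rafael (€368,950): Renter's Relief Credit: 8% of the €61,450 excess over €307,500 is €4,916; credit = €5,500 − €4,916 = €584. Student Loan Interest Credit: income exceeds €173,500 by €195,450 → 98 increments × €110 = €10,780 ≥ base, so the credit is €0. total €584 + €0 = €584
Difference: |€904 − €584| = €320.

€320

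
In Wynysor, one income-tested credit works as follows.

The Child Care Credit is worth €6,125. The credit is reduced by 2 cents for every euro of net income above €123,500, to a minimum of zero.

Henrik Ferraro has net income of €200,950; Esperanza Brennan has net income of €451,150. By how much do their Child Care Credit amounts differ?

Henrik (€200,950): Child Care Credit: 2% of the €77,450 excess over €123,500 is €1,549; credit = €6,125 − €1,549 = €4,576.
Esperanza (€451,150): Child Care Credit: 2% of the €327,650 excess over €123,500 is €6,553 ≥ base, so the credit is €0.
Difference: |€4,576 − €0| = €4,576.

€4,576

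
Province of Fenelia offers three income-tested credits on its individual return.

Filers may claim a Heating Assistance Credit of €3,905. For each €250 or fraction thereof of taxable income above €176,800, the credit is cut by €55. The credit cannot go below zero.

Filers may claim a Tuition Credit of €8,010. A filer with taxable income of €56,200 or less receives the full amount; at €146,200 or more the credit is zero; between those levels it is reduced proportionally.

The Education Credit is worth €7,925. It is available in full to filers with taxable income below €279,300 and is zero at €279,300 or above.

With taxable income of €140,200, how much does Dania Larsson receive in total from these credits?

Heating Assistance Credit: €140,200 is at or below the €176,800 threshold, so the full €3,905 applies.
Tuition Credit: €140,200 is €84,000 into a €90,000 phase-out range, leaving 6,000/90,000 of the credit: €8,010 × 6,000/90,000 = €534.
Education Credit: €140,200 is below the €279,300 cutoff, so the full €7,925 applies.
Total: €3,905 + €534 + €7,925 = €12,364.

€12,364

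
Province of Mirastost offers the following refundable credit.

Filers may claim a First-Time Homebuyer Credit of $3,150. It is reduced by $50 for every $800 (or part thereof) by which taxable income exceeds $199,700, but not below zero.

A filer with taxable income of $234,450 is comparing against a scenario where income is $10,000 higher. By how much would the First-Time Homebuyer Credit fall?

$600

At $234,450 — income exceeds $199,700 by $34,750, which is 44 full-or-partial $800 increments; reduction = 44 × $50 = $2,200, leaving $950.
At $244,450 — income exceeds $199,700 by $44,750, which is 56 full-or-partial $800 increments; reduction = 56 × $50 = $2,800, leaving $350.
Lost: $950 − $350 = $600.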